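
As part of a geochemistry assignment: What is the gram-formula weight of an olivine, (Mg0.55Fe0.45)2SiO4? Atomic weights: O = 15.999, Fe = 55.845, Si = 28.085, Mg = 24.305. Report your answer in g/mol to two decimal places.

169.08 g/mol

The formula mass is the sum 1.10·24.305 + 0.90·55.845 + 1·28.085 + 4·15.999.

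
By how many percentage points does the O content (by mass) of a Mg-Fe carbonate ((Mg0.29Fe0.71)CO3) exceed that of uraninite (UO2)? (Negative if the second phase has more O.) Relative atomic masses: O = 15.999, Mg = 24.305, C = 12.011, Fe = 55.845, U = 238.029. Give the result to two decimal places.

First mineral: 47.997 g O in 106.706 g formula = 44.98 wt% O.
Second mineral: 31.998 g O in 270.027 g formula = 11.85 wt% O.
44.98% − 11.85% gives a difference of 33.13 percentage points.

33.13 percentage points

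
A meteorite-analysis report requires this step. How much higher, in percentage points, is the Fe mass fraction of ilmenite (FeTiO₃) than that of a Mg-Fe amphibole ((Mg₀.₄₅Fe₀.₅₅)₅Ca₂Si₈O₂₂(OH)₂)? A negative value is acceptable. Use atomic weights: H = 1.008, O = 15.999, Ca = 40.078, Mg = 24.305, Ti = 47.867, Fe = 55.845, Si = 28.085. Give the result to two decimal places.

M(FeTiO₃) = 151.709 g/mol, so wt% Fe = 55.845/151.709 × 100 = 36.81%.
M((Mg₀.₄₅Fe₀.₅₅)₅Ca₂Si₈O₂₂(OH)₂) = 899.088 g/mol, so wt% Fe = 153.574/899.088 × 100 = 17.08%.
36.81 − 17.08 = 19.73 pp.

19.73 percentage points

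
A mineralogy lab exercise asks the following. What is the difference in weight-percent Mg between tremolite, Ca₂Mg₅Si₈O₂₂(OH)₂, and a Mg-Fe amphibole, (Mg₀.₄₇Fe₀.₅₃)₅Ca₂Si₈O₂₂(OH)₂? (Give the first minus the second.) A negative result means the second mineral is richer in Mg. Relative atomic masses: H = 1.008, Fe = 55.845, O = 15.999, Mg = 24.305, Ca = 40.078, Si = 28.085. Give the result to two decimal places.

8.58 percentage points

First mineral: 121.525 g Mg in 812.353 g formula = 14.96 wt% Mg.
Second mineral: 57.117 g Mg in 895.934 g formula = 6.38 wt% Mg.
14.96% − 6.38% gives a difference of 8.58 percentage points.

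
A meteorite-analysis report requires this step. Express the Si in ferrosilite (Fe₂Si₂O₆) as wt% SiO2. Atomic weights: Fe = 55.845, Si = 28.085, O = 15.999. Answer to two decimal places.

M(Fe₂Si₂O₆) = 263.854 g/mol; M(SiO2) = 60.083 g/mol.
Moles SiO2 per formula unit = 2 Si ÷ 1 = 2.0000.
SiO2 fraction = (2.0000 × 60.083) / 263.854 = 120.166/263.854 = 0.4554.

45.54 wt%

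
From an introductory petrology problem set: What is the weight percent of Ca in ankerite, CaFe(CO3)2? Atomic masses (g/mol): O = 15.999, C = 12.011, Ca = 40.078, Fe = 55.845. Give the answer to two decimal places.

18.56 mass %

Molar mass of CaFe(CO3)2: 1*40.078 + 1*55.845 + 2*12.011 + 6*15.999 = 215.939 g/mol.
Mass of Ca per formula unit: 1 × 40.078 = 40.078 g.
Weight fraction Ca = 40.078 / 215.939 = 0.1856.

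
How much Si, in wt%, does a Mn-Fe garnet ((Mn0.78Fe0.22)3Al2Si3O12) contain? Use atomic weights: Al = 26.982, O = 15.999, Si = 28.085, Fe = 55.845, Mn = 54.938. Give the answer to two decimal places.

M((Mn0.78Fe0.22)3Al2Si3O12) = 495.620 g/mol.
Si contributes 3 × 28.085 = 84.255 g per mole.
84.255/495.620 = 0.1700 → 17.00%.

17.00 wt%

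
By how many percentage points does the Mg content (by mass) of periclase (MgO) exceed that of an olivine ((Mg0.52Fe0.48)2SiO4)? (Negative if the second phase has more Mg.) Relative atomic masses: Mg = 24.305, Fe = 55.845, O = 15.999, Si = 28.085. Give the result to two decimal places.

Mg in MgO: molar mass 40.304 g/mol; 1×24.305 = 24.305 g → 60.30 wt%.
Mg in (Mg0.52Fe0.48)2SiO4: molar mass 170.969 g/mol; 1.04×24.305 = 25.277 g → 14.78 wt%.
Difference = 60.30 − 14.78 = 45.52 percentage points.

45.52 percentage points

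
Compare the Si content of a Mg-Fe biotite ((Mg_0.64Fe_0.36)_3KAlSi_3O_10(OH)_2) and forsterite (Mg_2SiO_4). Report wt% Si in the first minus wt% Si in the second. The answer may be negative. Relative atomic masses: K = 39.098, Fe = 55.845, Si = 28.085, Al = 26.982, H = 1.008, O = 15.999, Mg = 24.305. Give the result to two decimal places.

Si in (Mg_0.64Fe_0.36)_3KAlSi_3O_10(OH)_2: molar mass 451.317 g/mol; 3×28.085 = 84.255 g → 18.67 wt%.
Si in Mg_2SiO_4: molar mass 140.691 g/mol; 1×28.085 = 28.085 g → 19.96 wt%.
Difference = 18.67 − 19.96 = -1.29 percentage points.

-1.29 percentage points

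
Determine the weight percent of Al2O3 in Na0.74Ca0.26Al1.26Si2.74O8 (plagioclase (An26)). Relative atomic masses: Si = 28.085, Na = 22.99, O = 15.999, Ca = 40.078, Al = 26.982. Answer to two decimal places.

Formula mass = 266.375 g/mol.
1.26 Al → 0.6300 mol Al2O3 per formula unit; M(Al2O3) = 101.961, so Al2O3 mass = 64.235 g.
64.235/266.375 × 100 = 24.11 wt%.

24.11 wt%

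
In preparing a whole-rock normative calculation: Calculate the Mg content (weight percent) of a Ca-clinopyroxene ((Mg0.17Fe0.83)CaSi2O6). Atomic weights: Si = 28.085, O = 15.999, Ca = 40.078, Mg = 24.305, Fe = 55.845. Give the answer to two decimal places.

M((Mg0.17Fe0.83)CaSi2O6) = 242.725 g/mol.
Mg contributes 0.17 × 24.305 = 4.132 g per mole.
4.132/242.725 = 0.0170 → 1.70%.

1.70 weight percent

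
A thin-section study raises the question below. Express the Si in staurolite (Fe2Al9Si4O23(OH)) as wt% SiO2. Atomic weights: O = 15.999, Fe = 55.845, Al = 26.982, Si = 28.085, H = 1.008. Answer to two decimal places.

28.21 wt%

Formula mass = 851.852 g/mol.
4 Si → 4.0000 mol SiO2 per formula unit; M(SiO2) = 60.083, so SiO2 mass = 240.332 g.
240.332/851.852 × 100 = 28.21 wt%.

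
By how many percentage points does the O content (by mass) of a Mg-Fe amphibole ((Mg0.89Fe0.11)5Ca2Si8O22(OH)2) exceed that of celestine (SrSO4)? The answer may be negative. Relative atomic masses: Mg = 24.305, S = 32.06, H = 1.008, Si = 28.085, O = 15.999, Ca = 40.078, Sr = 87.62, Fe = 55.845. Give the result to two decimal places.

First mineral: 383.976 g O in 829.700 g formula = 46.28 wt% O.
Second mineral: 63.996 g O in 183.676 g formula = 34.84 wt% O.
46.28% − 34.84% gives a difference of 11.44 percentage points.

11.44 percentage points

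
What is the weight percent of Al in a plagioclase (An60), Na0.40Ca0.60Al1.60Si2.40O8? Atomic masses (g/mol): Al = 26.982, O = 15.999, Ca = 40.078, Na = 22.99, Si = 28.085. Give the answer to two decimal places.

15.88 wt%

M(Na0.40Ca0.60Al1.60Si2.40O8) = 271.810 g/mol.
Al contributes 1.60 × 26.982 = 43.171 g per mole.
43.171/271.810 = 0.1588 → 15.88%.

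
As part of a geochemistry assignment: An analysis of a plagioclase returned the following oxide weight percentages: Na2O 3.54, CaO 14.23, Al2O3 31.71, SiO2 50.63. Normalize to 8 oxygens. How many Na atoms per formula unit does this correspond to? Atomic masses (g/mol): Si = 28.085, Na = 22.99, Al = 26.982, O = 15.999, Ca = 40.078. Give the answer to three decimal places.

Na2O: 3.54/61.979 = 0.05712 mol → 0.11424 mol Na, 0.05712 mol O.
CaO: 14.23/56.077 = 0.25376 mol → 0.25376 mol Ca, 0.25376 mol O.
Al2O3: 31.71/101.961 = 0.31100 mol → 0.62200 mol Al, 0.93300 mol O.
SiO2: 50.63/60.083 = 0.84267 mol → 0.84267 mol Si, 1.68534 mol O.
Total oxygen = 2.92922 mol. Normalization factor = 8/2.92922 = 2.73110.
Na per 8 O = 0.11424 × 2.73110 = 0.312.

0.312 Na apfu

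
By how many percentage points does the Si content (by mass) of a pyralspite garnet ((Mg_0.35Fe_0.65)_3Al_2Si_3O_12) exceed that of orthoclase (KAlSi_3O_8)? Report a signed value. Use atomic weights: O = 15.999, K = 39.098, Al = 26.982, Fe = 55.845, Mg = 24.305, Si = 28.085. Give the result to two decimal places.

-12.14 percentage points

First mineral: 84.255 g Si in 464.625 g formula = 18.13 wt% Si.
Second mineral: 84.255 g Si in 278.327 g formula = 30.27 wt% Si.
18.13% − 30.27% gives a difference of -12.14 percentage points.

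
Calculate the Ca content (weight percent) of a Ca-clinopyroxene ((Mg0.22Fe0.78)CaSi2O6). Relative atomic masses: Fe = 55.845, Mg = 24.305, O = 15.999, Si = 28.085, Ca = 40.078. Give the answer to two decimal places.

16.62 weight percent

M((Mg0.22Fe0.78)CaSi2O6) = 241.148 g/mol.
Ca contributes 1 × 40.078 = 40.078 g per mole.
40.078/241.148 = 0.1662 → 16.62%.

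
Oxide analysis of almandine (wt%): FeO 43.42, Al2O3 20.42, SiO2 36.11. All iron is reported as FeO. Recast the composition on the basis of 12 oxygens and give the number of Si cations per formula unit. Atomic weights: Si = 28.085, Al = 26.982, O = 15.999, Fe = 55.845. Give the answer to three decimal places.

2.996 Si apfu

FeO: 43.42/71.844 = 0.60437 mol → 0.60437 mol Fe, 0.60437 mol O.
Al2O3: 20.42/101.961 = 0.20027 mol → 0.40054 mol Al, 0.60081 mol O.
SiO2: 36.11/60.083 = 0.60100 mol → 0.60100 mol Si, 1.20200 mol O.
Total oxygen = 2.40718 mol. Normalization factor = 12/2.40718 = 4.98509.
Si per 12 O = 0.60100 × 4.98509 = 2.996.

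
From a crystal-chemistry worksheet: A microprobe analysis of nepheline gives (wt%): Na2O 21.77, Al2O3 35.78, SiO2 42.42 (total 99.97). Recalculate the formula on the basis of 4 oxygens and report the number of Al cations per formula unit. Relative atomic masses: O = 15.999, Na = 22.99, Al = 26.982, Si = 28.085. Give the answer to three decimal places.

Na2O (M=61.979): mol = 0.35125; Na = 0.70250, O = 0.35125.
Al2O3 (M=101.961): mol = 0.35092; Al = 0.70184, O = 1.05276.
SiO2 (M=60.083): mol = 0.70602; Si = 0.70602, O = 1.41204.
ΣO = 2.81605; factor = 4/ΣO = 1.42043.
Al apfu = 0.70184 × 1.42043 = 0.997.

0.997 Al apfu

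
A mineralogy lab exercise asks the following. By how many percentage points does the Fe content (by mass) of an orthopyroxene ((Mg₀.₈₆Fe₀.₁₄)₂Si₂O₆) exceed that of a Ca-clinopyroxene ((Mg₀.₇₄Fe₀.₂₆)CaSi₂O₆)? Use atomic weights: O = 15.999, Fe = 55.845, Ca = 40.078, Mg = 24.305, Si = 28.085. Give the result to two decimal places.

First mineral: 15.637 g Fe in 209.605 g formula = 7.46 wt% Fe.
Second mineral: 14.520 g Fe in 224.747 g formula = 6.46 wt% Fe.
7.46% − 6.46% gives a difference of 1.00 percentage points.

1.00 percentage points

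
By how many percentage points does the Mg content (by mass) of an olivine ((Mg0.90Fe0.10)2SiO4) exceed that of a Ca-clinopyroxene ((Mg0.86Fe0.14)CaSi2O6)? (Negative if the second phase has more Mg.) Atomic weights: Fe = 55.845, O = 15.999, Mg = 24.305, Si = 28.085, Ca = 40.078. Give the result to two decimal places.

M((Mg0.90Fe0.10)2SiO4) = 146.999 g/mol, so wt% Mg = 43.749/146.999 × 100 = 29.76%.
M((Mg0.86Fe0.14)CaSi2O6) = 220.963 g/mol, so wt% Mg = 20.902/220.963 × 100 = 9.46%.
29.76 − 9.46 = 20.30 pp.

20.30 percentage points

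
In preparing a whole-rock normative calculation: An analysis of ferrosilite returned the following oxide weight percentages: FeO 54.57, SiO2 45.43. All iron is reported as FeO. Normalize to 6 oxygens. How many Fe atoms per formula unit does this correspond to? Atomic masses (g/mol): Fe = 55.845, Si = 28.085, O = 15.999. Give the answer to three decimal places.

2.006 Fe apfu

54.57 wt% FeO ÷ 71.844 g/mol = 0.75956 mol, giving 0.75956 Fe and 0.75956 O.
45.43 wt% SiO2 ÷ 60.083 g/mol = 0.75612 mol, giving 0.75612 Si and 1.51224 O.
Oxygen sums to 2.27180; scaling by 6/2.27180 = 2.64108 puts the formula on 6 O.
Fe: 0.75956 × 2.64108 = 2.006 atoms per formula unit.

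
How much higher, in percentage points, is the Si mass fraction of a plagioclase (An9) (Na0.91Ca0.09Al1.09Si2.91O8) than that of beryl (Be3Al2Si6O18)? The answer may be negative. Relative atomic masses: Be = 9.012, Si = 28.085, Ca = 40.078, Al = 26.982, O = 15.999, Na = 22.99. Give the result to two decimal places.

Si in Na0.91Ca0.09Al1.09Si2.91O8: molar mass 263.658 g/mol; 2.91×28.085 = 81.727 g → 31.00 wt%.
Si in Be3Al2Si6O18: molar mass 537.492 g/mol; 6×28.085 = 168.510 g → 31.35 wt%.
Difference = 31.00 − 31.35 = -0.35 percentage points.

-0.35 percentage points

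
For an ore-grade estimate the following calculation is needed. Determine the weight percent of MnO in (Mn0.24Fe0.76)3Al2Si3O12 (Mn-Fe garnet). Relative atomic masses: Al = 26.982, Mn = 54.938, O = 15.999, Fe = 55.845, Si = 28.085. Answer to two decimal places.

10.27 wt%

Molar mass of (Mn0.24Fe0.76)3Al2Si3O12 = 0.72·54.938 + 2.28·55.845 + 2·26.982 + 3·28.085 + 12·15.999 = 497.089 g/mol.
Each formula unit contains 0.72 Mn, equivalent to 0.72/1 = 0.7200 mol MnO.
M(MnO) = 1×54.938 + 1×15.999 = 70.937 g/mol.
Mass of MnO per formula unit = 0.7200 × 70.937 = 51.075 g.
MnO wt% = 51.075 / 497.089 × 100 = 10.27%.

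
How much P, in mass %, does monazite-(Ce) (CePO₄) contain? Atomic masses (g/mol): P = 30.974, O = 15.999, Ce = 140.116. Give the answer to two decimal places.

Formula mass = 1·140.116 + 1·30.974 + 4·15.999 = 235.086 g/mol, of which 30.974 g is P.
So P makes up 30.974/235.086 = 0.1318 of the mass, i.e. 13.18%.

13.18 mass %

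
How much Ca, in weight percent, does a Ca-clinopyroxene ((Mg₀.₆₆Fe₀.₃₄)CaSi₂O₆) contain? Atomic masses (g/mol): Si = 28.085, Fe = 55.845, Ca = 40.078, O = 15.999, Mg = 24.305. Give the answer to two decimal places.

17.63 weight percent

M((Mg₀.₆₆Fe₀.₃₄)CaSi₂O₆) = 227.271 g/mol.
Ca contributes 1 × 40.078 = 40.078 g per mole.
40.078/227.271 = 0.1763 → 17.63%.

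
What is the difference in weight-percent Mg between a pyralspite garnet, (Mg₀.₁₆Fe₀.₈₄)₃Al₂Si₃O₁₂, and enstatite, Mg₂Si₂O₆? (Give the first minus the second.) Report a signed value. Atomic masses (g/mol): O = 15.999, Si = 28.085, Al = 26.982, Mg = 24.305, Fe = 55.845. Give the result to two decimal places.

Mg in (Mg₀.₁₆Fe₀.₈₄)₃Al₂Si₃O₁₂: molar mass 482.603 g/mol; 0.48×24.305 = 11.666 g → 2.42 wt%.
Mg in Mg₂Si₂O₆: molar mass 200.774 g/mol; 2×24.305 = 48.610 g → 24.21 wt%.
Difference = 2.42 − 24.21 = -21.79 percentage points.

-21.79 percentage points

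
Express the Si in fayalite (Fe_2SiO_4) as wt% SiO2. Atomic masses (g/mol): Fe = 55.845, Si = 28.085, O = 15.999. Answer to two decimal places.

29.49 wt%

Molar mass of Fe_2SiO_4 = 2*55.845 + 1*28.085 + 4*15.999 = 203.771 g/mol.
Each formula unit contains 1 Si, equivalent to 1/1 = 1.0000 mol SiO2.
M(SiO2) = 1×28.085 + 2×15.999 = 60.083 g/mol.
Mass of SiO2 per formula unit = 1.0000 × 60.083 = 60.083 g.
SiO2 wt% = 60.083 / 203.771 × 100 = 29.49%.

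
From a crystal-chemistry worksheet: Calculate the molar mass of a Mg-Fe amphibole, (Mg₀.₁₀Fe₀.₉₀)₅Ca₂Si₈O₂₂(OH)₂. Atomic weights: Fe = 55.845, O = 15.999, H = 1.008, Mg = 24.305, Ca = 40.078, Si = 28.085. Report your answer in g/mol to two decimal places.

954.28 g/mol

Mg: 0.50 × 24.305 = 12.1525
Fe: 4.50 × 55.845 = 251.3025
Ca: 2 × 40.078 = 80.1560
Si: 8 × 28.085 = 224.6800
O: 24 × 15.999 = 383.9760
H: 2 × 1.008 = 2.0160
Summing the contributions gives the formula mass.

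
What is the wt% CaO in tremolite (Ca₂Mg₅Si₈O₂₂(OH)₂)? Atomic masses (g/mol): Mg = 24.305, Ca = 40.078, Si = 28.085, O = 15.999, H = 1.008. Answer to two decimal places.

Molar mass of Ca₂Mg₅Si₈O₂₂(OH)₂ = 2*40.078 + 5*24.305 + 8*28.085 + 24*15.999 + 2*1.008 = 812.353 g/mol.
Each formula unit contains 2 Ca, equivalent to 2/1 = 2.0000 mol CaO.
M(CaO) = 1×40.078 + 1×15.999 = 56.077 g/mol.
Mass of CaO per formula unit = 2.0000 × 56.077 = 112.154 g.
CaO wt% = 112.154 / 812.353 × 100 = 13.81%.

13.81 wt%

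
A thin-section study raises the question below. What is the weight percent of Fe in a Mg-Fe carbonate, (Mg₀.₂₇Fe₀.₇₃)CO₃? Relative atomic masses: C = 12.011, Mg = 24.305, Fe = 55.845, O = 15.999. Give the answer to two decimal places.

Molar mass of (Mg₀.₂₇Fe₀.₇₃)CO₃: 0.27·24.305 + 0.73·55.845 + 1·12.011 + 3·15.999 = 107.337 g/mol.
Mass of Fe per formula unit: 0.73 × 55.845 = 40.767 g.
Weight fraction Fe = 40.767 / 107.337 = 0.3798.

37.98 weight percent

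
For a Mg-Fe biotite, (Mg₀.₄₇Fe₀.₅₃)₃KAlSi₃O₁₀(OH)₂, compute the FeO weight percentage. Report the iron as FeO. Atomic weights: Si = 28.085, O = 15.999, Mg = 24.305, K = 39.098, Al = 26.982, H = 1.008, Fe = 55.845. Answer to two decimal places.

24.44 wt%

M((Mg₀.₄₇Fe₀.₅₃)₃KAlSi₃O₁₀(OH)₂) = 467.403 g/mol; M(FeO) = 71.844 g/mol.
Moles FeO per formula unit = 1.59 Fe ÷ 1 = 1.5900.
FeO fraction = (1.5900 × 71.844) / 467.403 = 114.232/467.403 = 0.2444.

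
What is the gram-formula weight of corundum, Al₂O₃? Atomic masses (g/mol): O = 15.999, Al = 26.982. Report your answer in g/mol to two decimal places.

Al: 2 × 26.982 = 53.9640
O: 3 × 15.999 = 47.9970
Summing the contributions gives the formula mass.

101.96 g/mol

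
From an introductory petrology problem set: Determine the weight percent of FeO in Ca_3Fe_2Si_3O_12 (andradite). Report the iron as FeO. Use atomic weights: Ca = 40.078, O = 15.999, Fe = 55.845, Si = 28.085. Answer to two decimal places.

28.28 wt%

Molar mass of Ca_3Fe_2Si_3O_12 = 3·40.078 + 2·55.845 + 3·28.085 + 12·15.999 = 508.167 g/mol.
Each formula unit contains 2 Fe, equivalent to 2/1 = 2.0000 mol FeO.
M(FeO) = 1×55.845 + 1×15.999 = 71.844 g/mol.
Mass of FeO per formula unit = 2.0000 × 71.844 = 143.688 g.
FeO wt% = 143.688 / 508.167 × 100 = 28.28%.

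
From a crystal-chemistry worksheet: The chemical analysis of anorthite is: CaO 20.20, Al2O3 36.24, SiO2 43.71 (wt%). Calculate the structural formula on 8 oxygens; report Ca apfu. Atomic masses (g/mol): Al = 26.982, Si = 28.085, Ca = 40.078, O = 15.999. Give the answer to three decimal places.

CaO (M=56.077): mol = 0.36022; Ca = 0.36022, O = 0.36022.
Al2O3 (M=101.961): mol = 0.35543; Al = 0.71086, O = 1.06629.
SiO2 (M=60.083): mol = 0.72749; Si = 0.72749, O = 1.45498.
ΣO = 2.88149; factor = 8/ΣO = 2.77634.
Ca apfu = 0.36022 × 2.77634 = 1.000.

1.000 Ca apfu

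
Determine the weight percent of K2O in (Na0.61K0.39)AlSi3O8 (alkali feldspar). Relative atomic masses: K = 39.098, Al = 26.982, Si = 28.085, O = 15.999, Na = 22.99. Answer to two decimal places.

Formula mass = 268.501 g/mol.
0.39 K → 0.1950 mol K2O per formula unit; M(K2O) = 94.195, so K2O mass = 18.368 g.
18.368/268.501 × 100 = 6.84 wt%.

6.84 wt%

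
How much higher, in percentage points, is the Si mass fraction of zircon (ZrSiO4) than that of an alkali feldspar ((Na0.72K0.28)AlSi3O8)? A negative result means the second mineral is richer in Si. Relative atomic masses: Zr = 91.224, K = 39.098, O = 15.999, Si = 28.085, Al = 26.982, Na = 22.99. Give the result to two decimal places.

-16.27 percentage points

First mineral: 28.085 g Si in 183.305 g formula = 15.32 wt% Si.
Second mineral: 84.255 g Si in 266.729 g formula = 31.59 wt% Si.
15.32% − 31.59% gives a difference of -16.27 percentage points.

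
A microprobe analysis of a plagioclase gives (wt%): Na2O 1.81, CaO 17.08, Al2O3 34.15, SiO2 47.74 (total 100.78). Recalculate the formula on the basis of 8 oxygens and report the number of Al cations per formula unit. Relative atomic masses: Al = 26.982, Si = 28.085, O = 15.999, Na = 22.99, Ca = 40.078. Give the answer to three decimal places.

Na2O: 1.81/61.979 = 0.02920 mol → 0.05840 mol Na, 0.02920 mol O.
CaO: 17.08/56.077 = 0.30458 mol → 0.30458 mol Ca, 0.30458 mol O.
Al2O3: 34.15/101.961 = 0.33493 mol → 0.66986 mol Al, 1.00479 mol O.
SiO2: 47.74/60.083 = 0.79457 mol → 0.79457 mol Si, 1.58914 mol O.
Total oxygen = 2.92771 mol. Normalization factor = 8/2.92771 = 2.73251.
Al per 8 O = 0.66986 × 2.73251 = 1.830.

1.830 Al apfu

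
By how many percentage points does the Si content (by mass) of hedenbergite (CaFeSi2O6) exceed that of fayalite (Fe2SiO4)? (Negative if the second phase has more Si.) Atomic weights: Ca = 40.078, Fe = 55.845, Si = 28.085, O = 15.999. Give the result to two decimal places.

Si in CaFeSi2O6: molar mass 248.087 g/mol; 2×28.085 = 56.170 g → 22.64 wt%.
Si in Fe2SiO4: molar mass 203.771 g/mol; 1×28.085 = 28.085 g → 13.78 wt%.
Difference = 22.64 − 13.78 = 8.86 percentage points.

8.86 percentage points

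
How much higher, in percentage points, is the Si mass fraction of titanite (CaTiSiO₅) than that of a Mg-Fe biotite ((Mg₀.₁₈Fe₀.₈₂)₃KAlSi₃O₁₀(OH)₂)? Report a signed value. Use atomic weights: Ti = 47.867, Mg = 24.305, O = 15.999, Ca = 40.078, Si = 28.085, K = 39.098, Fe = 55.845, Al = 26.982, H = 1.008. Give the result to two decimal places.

M(CaTiSiO₅) = 196.025 g/mol, so wt% Si = 28.085/196.025 × 100 = 14.33%.
M((Mg₀.₁₈Fe₀.₈₂)₃KAlSi₃O₁₀(OH)₂) = 494.842 g/mol, so wt% Si = 84.255/494.842 × 100 = 17.03%.
14.33 − 17.03 = -2.70 pp.

-2.70 percentage points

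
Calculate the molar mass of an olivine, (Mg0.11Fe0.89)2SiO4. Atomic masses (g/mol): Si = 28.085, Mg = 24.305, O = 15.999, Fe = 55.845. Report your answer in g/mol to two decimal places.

196.83 g/mol

M = 0.22(24.305) + 1.78(55.845) + 1(28.085) + 4(15.999)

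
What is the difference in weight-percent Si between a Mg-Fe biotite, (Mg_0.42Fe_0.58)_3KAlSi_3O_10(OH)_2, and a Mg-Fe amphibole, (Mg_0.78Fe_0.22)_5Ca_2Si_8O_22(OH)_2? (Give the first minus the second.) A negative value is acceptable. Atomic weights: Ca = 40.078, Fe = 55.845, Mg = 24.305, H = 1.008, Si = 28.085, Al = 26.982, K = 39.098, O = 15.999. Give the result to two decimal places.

-8.68 percentage points

M((Mg_0.42Fe_0.58)_3KAlSi_3O_10(OH)_2) = 472.134 g/mol, so wt% Si = 84.255/472.134 × 100 = 17.85%.
M((Mg_0.78Fe_0.22)_5Ca_2Si_8O_22(OH)_2) = 847.047 g/mol, so wt% Si = 224.680/847.047 × 100 = 26.53%.
17.85 − 26.53 = -8.68 pp.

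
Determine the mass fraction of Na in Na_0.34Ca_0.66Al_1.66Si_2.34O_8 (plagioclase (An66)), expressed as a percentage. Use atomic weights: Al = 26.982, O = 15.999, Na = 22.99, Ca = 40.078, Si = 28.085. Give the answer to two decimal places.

M(Na_0.34Ca_0.66Al_1.66Si_2.34O_8) = 272.769 g/mol.
Na contributes 0.34 × 22.99 = 7.817 g per mole.
7.817/272.769 = 0.0287 → 2.87%.

2.87 mass %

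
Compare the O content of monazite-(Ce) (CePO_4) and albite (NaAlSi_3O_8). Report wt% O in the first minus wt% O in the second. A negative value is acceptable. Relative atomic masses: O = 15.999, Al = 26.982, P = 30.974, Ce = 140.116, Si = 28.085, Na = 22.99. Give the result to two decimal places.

-21.59 percentage points

O in CePO_4: molar mass 235.086 g/mol; 4×15.999 = 63.996 g → 27.22 wt%.
O in NaAlSi_3O_8: molar mass 262.219 g/mol; 8×15.999 = 127.992 g → 48.81 wt%.
Difference = 27.22 − 48.81 = -21.59 percentage points.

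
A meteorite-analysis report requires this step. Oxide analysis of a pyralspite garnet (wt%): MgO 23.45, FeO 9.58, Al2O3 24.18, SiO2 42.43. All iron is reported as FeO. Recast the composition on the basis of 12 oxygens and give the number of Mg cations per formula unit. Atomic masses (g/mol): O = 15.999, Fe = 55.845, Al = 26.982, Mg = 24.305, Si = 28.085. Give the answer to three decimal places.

MgO: 23.45/40.304 = 0.58183 mol → 0.58183 mol Mg, 0.58183 mol O.
FeO: 9.58/71.844 = 0.13334 mol → 0.13334 mol Fe, 0.13334 mol O.
Al2O3: 24.18/101.961 = 0.23715 mol → 0.47430 mol Al, 0.71145 mol O.
SiO2: 42.43/60.083 = 0.70619 mol → 0.70619 mol Si, 1.41238 mol O.
Total oxygen = 2.83900 mol. Normalization factor = 12/2.83900 = 4.22684.
Mg per 12 O = 0.58183 × 4.22684 = 2.459.

2.459 Mg apfu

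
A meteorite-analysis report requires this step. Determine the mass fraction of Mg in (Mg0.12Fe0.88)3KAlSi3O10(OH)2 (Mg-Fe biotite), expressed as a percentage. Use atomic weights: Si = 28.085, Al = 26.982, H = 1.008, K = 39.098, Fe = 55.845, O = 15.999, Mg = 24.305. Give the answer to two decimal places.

1.75 wt%

Molar mass of (Mg0.12Fe0.88)3KAlSi3O10(OH)2: 0.36*24.305 + 2.64*55.845 + 1*39.098 + 1*26.982 + 3*28.085 + 12*15.999 + 2*1.008 = 500.520 g/mol.
Mass of Mg per formula unit: 0.36 × 24.305 = 8.750 g.
Weight fraction Mg = 8.750 / 500.520 = 0.0175.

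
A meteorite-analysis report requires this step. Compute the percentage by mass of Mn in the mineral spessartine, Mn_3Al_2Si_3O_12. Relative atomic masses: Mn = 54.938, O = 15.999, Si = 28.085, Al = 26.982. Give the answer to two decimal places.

Formula mass = 3*54.938 + 2*26.982 + 3*28.085 + 12*15.999 = 495.021 g/mol, of which 164.814 g is Mn.
So Mn makes up 164.814/495.021 = 0.3329 of the mass, i.e. 33.29%.

33.29 wt%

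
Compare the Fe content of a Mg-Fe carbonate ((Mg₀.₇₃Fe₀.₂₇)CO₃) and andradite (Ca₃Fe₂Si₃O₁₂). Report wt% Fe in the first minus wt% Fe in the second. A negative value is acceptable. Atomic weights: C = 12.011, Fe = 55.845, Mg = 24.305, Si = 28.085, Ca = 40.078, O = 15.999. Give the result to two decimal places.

Fe in (Mg₀.₇₃Fe₀.₂₇)CO₃: molar mass 92.829 g/mol; 0.27×55.845 = 15.078 g → 16.24 wt%.
Fe in Ca₃Fe₂Si₃O₁₂: molar mass 508.167 g/mol; 2×55.845 = 111.690 g → 21.98 wt%.
Difference = 16.24 − 21.98 = -5.74 percentage points.

-5.74 percentage points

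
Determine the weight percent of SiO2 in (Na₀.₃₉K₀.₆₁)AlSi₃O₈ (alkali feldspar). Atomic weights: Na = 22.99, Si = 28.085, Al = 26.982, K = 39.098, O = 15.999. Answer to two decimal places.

66.26 wt%

Formula mass = 272.045 g/mol.
3 Si → 3.0000 mol SiO2 per formula unit; M(SiO2) = 60.083, so SiO2 mass = 180.249 g.
180.249/272.045 × 100 = 66.26 wt%.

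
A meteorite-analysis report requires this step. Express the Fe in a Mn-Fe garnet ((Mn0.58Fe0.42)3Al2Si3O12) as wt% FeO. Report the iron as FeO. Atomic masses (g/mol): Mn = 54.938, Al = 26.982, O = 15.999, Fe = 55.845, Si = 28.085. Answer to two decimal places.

Formula mass = 496.164 g/mol.
1.26 Fe → 1.2600 mol FeO per formula unit; M(FeO) = 71.844, so FeO mass = 90.523 g.
90.523/496.164 × 100 = 18.24 wt%.

18.24 wt%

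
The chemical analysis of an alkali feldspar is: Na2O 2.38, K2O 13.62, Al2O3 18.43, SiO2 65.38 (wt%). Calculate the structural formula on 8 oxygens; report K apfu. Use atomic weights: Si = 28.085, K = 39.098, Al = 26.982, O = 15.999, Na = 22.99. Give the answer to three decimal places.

0.797 K apfu

Na2O: 2.38/61.979 = 0.03840 mol → 0.07680 mol Na, 0.03840 mol O.
K2O: 13.62/94.195 = 0.14459 mol → 0.28918 mol K, 0.14459 mol O.
Al2O3: 18.43/101.961 = 0.18076 mol → 0.36152 mol Al, 0.54228 mol O.
SiO2: 65.38/60.083 = 1.08816 mol → 1.08816 mol Si, 2.17632 mol O.
Total oxygen = 2.90159 mol. Normalization factor = 8/2.90159 = 2.75711.
K per 8 O = 0.28918 × 2.75711 = 0.797.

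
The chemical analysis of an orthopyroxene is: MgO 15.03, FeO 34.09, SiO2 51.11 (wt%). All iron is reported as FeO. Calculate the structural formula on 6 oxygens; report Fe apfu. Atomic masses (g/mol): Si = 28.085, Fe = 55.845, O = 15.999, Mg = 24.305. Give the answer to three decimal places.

MgO: 15.03/40.304 = 0.37292 mol → 0.37292 mol Mg, 0.37292 mol O.
FeO: 34.09/71.844 = 0.47450 mol → 0.47450 mol Fe, 0.47450 mol O.
SiO2: 51.11/60.083 = 0.85066 mol → 0.85066 mol Si, 1.70132 mol O.
Total oxygen = 2.54874 mol. Normalization factor = 6/2.54874 = 2.35410.
Fe per 6 O = 0.47450 × 2.35410 = 1.117.

1.117 Fe apfu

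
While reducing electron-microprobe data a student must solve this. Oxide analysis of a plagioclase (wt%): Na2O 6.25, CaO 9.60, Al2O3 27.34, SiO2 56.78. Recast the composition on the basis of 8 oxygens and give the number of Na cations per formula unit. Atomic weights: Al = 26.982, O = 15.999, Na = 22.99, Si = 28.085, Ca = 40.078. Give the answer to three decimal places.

0.544 Na apfu

6.25 wt% Na2O ÷ 61.979 g/mol = 0.10084 mol, giving 0.20168 Na and 0.10084 O.
9.60 wt% CaO ÷ 56.077 g/mol = 0.17119 mol, giving 0.17119 Ca and 0.17119 O.
27.34 wt% Al2O3 ÷ 101.961 g/mol = 0.26814 mol, giving 0.53628 Al and 0.80442 O.
56.78 wt% SiO2 ÷ 60.083 g/mol = 0.94503 mol, giving 0.94503 Si and 1.89006 O.
Oxygen sums to 2.96651; scaling by 8/2.96651 = 2.69677 puts the formula on 8 O.
Na: 0.20168 × 2.69677 = 0.544 atoms per formula unit.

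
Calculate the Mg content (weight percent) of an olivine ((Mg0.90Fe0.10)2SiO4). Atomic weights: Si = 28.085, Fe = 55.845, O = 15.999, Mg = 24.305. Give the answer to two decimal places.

Molar mass of (Mg0.90Fe0.10)2SiO4: 1.80×24.305 + 0.20×55.845 + 1×28.085 + 4×15.999 = 146.999 g/mol.
Mass of Mg per formula unit: 1.80 × 24.305 = 43.749 g.
Weight fraction Mg = 43.749 / 146.999 = 0.2976.

29.76 weight percent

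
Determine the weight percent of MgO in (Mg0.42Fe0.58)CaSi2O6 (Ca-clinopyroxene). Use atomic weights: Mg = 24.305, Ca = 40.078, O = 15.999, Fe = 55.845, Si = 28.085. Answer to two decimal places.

M((Mg0.42Fe0.58)CaSi2O6) = 234.840 g/mol; M(MgO) = 40.304 g/mol.
Moles MgO per formula unit = 0.42 Mg ÷ 1 = 0.4200.
MgO fraction = (0.4200 × 40.304) / 234.840 = 16.928/234.840 = 0.0721.

7.21 wt%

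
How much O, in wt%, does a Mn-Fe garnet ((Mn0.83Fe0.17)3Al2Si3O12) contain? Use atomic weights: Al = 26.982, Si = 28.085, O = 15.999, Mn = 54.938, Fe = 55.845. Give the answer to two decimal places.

Formula mass = 2.49×54.938 + 0.51×55.845 + 2×26.982 + 3×28.085 + 12×15.999 = 495.484 g/mol, of which 191.988 g is O.
So O makes up 191.988/495.484 = 0.3875 of the mass, i.e. 38.75%.

38.75 wt%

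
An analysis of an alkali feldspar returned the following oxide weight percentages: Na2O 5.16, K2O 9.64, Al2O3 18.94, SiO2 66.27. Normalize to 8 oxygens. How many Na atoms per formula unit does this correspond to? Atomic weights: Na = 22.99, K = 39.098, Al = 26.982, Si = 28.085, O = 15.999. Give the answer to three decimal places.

0.452 Na apfu

Na2O (M=61.979): mol = 0.08325; Na = 0.16650, O = 0.08325.
K2O (M=94.195): mol = 0.10234; K = 0.20468, O = 0.10234.
Al2O3 (M=101.961): mol = 0.18576; Al = 0.37152, O = 0.55728.
SiO2 (M=60.083): mol = 1.10297; Si = 1.10297, O = 2.20594.
ΣO = 2.94881; factor = 8/ΣO = 2.71296.
Na apfu = 0.16650 × 2.71296 = 0.452.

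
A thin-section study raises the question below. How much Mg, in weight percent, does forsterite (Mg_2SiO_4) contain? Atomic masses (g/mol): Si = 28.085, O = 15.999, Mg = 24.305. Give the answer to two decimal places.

34.55 weight percent

M(Mg_2SiO_4) = 140.691 g/mol.
Mg contributes 2 × 24.305 = 48.610 g per mole.
48.610/140.691 = 0.3455 → 34.55%.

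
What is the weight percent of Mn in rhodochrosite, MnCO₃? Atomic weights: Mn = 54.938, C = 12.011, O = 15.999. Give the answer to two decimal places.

47.79 mass %

M(MnCO₃) = 114.946 g/mol.
Mn contributes 1 × 54.938 = 54.938 g per mole.
54.938/114.946 = 0.4779 → 47.79%.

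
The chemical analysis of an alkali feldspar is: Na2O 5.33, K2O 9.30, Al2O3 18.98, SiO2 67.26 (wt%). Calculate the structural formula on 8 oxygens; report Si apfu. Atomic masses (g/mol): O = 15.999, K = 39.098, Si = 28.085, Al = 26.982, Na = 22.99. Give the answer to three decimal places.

3.003 Si apfu

Na2O: 5.33/61.979 = 0.08600 mol → 0.17200 mol Na, 0.08600 mol O.
K2O: 9.30/94.195 = 0.09873 mol → 0.19746 mol K, 0.09873 mol O.
Al2O3: 18.98/101.961 = 0.18615 mol → 0.37230 mol Al, 0.55845 mol O.
SiO2: 67.26/60.083 = 1.11945 mol → 1.11945 mol Si, 2.23890 mol O.
Total oxygen = 2.98208 mol. Normalization factor = 8/2.98208 = 2.68269.
Si per 8 O = 1.11945 × 2.68269 = 3.003.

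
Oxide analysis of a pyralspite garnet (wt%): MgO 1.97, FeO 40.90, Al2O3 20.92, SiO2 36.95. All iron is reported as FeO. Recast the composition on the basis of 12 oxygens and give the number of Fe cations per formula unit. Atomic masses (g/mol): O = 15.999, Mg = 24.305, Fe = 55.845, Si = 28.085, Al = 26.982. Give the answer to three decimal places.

MgO: 1.97/40.304 = 0.04888 mol → 0.04888 mol Mg, 0.04888 mol O.
FeO: 40.90/71.844 = 0.56929 mol → 0.56929 mol Fe, 0.56929 mol O.
Al2O3: 20.92/101.961 = 0.20518 mol → 0.41036 mol Al, 0.61554 mol O.
SiO2: 36.95/60.083 = 0.61498 mol → 0.61498 mol Si, 1.22996 mol O.
Total oxygen = 2.46367 mol. Normalization factor = 12/2.46367 = 4.87078.
Fe per 12 O = 0.56929 × 4.87078 = 2.773.

2.773 Fe apfu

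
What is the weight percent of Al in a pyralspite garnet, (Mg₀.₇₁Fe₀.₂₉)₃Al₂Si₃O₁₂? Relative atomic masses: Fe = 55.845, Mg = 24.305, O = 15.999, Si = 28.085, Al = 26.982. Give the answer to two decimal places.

Molar mass of (Mg₀.₇₁Fe₀.₂₉)₃Al₂Si₃O₁₂: 2.13*24.305 + 0.87*55.845 + 2*26.982 + 3*28.085 + 12*15.999 = 430.562 g/mol.
Mass of Al per formula unit: 2 × 26.982 = 53.964 g.
Weight fraction Al = 53.964 / 430.562 = 0.1253.

12.53 wt%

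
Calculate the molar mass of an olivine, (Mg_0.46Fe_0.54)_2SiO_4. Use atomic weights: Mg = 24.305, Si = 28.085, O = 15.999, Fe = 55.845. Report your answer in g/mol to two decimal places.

174.75 g/mol

M = 0.92(24.305) + 1.08(55.845) + 1(28.085) + 4(15.999)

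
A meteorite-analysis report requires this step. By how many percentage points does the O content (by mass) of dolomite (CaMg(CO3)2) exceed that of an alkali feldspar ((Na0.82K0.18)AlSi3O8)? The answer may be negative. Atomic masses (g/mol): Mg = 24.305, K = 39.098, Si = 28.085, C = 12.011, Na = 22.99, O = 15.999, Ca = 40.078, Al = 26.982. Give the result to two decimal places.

3.78 percentage points

M(CaMg(CO3)2) = 184.399 g/mol, so wt% O = 95.994/184.399 × 100 = 52.06%.
M((Na0.82K0.18)AlSi3O8) = 265.118 g/mol, so wt% O = 127.992/265.118 × 100 = 48.28%.
52.06 − 48.28 = 3.78 pp.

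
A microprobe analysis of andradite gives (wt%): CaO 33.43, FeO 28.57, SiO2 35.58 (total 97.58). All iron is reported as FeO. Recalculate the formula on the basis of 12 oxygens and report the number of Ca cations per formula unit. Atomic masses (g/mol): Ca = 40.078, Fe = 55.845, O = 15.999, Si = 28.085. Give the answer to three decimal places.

3.284 Ca apfu

CaO: 33.43/56.077 = 0.59614 mol → 0.59614 mol Ca, 0.59614 mol O.
FeO: 28.57/71.844 = 0.39767 mol → 0.39767 mol Fe, 0.39767 mol O.
SiO2: 35.58/60.083 = 0.59218 mol → 0.59218 mol Si, 1.18436 mol O.
Total oxygen = 2.17817 mol. Normalization factor = 12/2.17817 = 5.50921.
Ca per 12 O = 0.59614 × 5.50921 = 3.284.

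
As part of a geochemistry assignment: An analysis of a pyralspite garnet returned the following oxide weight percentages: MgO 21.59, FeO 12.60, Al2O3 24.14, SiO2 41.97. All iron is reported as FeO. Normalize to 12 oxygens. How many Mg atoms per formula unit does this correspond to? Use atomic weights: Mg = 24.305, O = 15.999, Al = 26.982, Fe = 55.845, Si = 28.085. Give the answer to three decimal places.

21.59 wt% MgO ÷ 40.304 g/mol = 0.53568 mol, giving 0.53568 Mg and 0.53568 O.
12.60 wt% FeO ÷ 71.844 g/mol = 0.17538 mol, giving 0.17538 Fe and 0.17538 O.
24.14 wt% Al2O3 ÷ 101.961 g/mol = 0.23676 mol, giving 0.47352 Al and 0.71028 O.
41.97 wt% SiO2 ÷ 60.083 g/mol = 0.69853 mol, giving 0.69853 Si and 1.39706 O.
Oxygen sums to 2.81840; scaling by 12/2.81840 = 4.25773 puts the formula on 12 O.
Mg: 0.53568 × 4.25773 = 2.281 atoms per formula unit.

2.281 Mg apfu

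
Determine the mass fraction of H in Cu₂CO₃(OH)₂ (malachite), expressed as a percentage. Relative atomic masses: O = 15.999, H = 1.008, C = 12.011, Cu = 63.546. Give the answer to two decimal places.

0.91 mass %

Molar mass of Cu₂CO₃(OH)₂: 2*63.546 + 1*12.011 + 5*15.999 + 2*1.008 = 221.114 g/mol.
Mass of H per formula unit: 2 × 1.008 = 2.016 g.
Weight fraction H = 2.016 / 221.114 = 0.0091.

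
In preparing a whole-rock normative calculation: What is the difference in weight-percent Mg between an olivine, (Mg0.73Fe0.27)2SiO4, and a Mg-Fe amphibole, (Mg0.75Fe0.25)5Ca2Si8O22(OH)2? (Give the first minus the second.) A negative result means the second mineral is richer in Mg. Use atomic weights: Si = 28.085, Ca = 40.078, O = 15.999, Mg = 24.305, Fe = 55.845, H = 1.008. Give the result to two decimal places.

M((Mg0.73Fe0.27)2SiO4) = 157.723 g/mol, so wt% Mg = 35.485/157.723 × 100 = 22.50%.
M((Mg0.75Fe0.25)5Ca2Si8O22(OH)2) = 851.778 g/mol, so wt% Mg = 91.144/851.778 × 100 = 10.70%.
22.50 − 10.70 = 11.80 pp.

11.80 percentage points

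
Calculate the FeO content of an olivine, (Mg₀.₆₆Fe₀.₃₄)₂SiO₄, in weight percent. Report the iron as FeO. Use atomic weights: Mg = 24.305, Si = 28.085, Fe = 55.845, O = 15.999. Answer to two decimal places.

M((Mg₀.₆₆Fe₀.₃₄)₂SiO₄) = 162.138 g/mol; M(FeO) = 71.844 g/mol.
Moles FeO per formula unit = 0.68 Fe ÷ 1 = 0.6800.
FeO fraction = (0.6800 × 71.844) / 162.138 = 48.854/162.138 = 0.3013.

30.13 wt%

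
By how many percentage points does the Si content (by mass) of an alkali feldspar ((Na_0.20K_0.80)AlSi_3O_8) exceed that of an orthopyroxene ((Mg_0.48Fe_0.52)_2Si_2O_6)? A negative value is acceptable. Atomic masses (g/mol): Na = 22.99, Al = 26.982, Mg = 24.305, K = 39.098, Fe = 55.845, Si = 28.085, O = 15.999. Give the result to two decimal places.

M((Na_0.20K_0.80)AlSi_3O_8) = 275.105 g/mol, so wt% Si = 84.255/275.105 × 100 = 30.63%.
M((Mg_0.48Fe_0.52)_2Si_2O_6) = 233.576 g/mol, so wt% Si = 56.170/233.576 × 100 = 24.05%.
30.63 − 24.05 = 6.58 pp.

6.58 percentage points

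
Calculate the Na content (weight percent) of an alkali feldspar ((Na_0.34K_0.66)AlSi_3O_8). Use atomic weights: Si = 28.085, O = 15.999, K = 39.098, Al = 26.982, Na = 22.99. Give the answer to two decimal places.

Molar mass of (Na_0.34K_0.66)AlSi_3O_8: 0.34·22.99 + 0.66·39.098 + 1·26.982 + 3·28.085 + 8·15.999 = 272.850 g/mol.
Mass of Na per formula unit: 0.34 × 22.99 = 7.817 g.
Weight fraction Na = 7.817 / 272.850 = 0.0286.

2.86 weight percent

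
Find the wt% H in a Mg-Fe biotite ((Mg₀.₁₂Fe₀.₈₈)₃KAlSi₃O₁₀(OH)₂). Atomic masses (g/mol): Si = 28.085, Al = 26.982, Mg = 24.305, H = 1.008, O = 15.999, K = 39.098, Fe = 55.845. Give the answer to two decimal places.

Molar mass of (Mg₀.₁₂Fe₀.₈₈)₃KAlSi₃O₁₀(OH)₂: 0.36·24.305 + 2.64·55.845 + 1·39.098 + 1·26.982 + 3·28.085 + 12·15.999 + 2·1.008 = 500.520 g/mol.
Mass of H per formula unit: 2 × 1.008 = 2.016 g.
Weight fraction H = 2.016 / 500.520 = 0.0040.

0.40 weight percent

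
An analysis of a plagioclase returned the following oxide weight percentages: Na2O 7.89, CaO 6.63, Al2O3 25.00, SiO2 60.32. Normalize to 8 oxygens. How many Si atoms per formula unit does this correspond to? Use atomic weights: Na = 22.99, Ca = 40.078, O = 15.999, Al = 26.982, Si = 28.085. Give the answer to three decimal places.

Na2O (M=61.979): mol = 0.12730; Na = 0.25460, O = 0.12730.
CaO (M=56.077): mol = 0.11823; Ca = 0.11823, O = 0.11823.
Al2O3 (M=101.961): mol = 0.24519; Al = 0.49038, O = 0.73557.
SiO2 (M=60.083): mol = 1.00394; Si = 1.00394, O = 2.00788.
ΣO = 2.98898; factor = 8/ΣO = 2.67650.
Si apfu = 1.00394 × 2.67650 = 2.687.

2.687 Si apfu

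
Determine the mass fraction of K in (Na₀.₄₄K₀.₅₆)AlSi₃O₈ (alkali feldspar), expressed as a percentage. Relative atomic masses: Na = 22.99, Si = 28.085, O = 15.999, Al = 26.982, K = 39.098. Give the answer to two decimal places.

8.07 wt%

Molar mass of (Na₀.₄₄K₀.₅₆)AlSi₃O₈: 0.44·22.99 + 0.56·39.098 + 1·26.982 + 3·28.085 + 8·15.999 = 271.239 g/mol.
Mass of K per formula unit: 0.56 × 39.098 = 21.895 g.
Weight fraction K = 21.895 / 271.239 = 0.0807.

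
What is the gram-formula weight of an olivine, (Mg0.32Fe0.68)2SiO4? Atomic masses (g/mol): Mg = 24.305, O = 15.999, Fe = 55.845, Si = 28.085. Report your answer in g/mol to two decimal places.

The formula mass is the sum 0.64(24.305) + 1.36(55.845) + 1(28.085) + 4(15.999).

183.59 g/mol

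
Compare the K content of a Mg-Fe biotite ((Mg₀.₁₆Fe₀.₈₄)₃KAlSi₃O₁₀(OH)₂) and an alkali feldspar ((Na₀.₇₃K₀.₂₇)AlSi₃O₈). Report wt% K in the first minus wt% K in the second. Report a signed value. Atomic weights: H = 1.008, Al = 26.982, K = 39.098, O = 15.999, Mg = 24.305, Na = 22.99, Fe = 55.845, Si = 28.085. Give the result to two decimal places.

3.91 percentage points

K in (Mg₀.₁₆Fe₀.₈₄)₃KAlSi₃O₁₀(OH)₂: molar mass 496.735 g/mol; 1×39.098 = 39.098 g → 7.87 wt%.
K in (Na₀.₇₃K₀.₂₇)AlSi₃O₈: molar mass 266.568 g/mol; 0.27×39.098 = 10.556 g → 3.96 wt%.
Difference = 7.87 − 3.96 = 3.91 percentage points.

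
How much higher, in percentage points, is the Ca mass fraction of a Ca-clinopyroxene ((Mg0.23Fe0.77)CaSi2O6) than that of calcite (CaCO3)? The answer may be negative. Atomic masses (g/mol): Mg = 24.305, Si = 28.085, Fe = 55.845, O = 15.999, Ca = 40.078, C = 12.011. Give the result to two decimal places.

-23.40 percentage points

Ca in (Mg0.23Fe0.77)CaSi2O6: molar mass 240.833 g/mol; 1×40.078 = 40.078 g → 16.64 wt%.
Ca in CaCO3: molar mass 100.086 g/mol; 1×40.078 = 40.078 g → 40.04 wt%.
Difference = 16.64 − 40.04 = -23.40 percentage points.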